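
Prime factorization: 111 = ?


111 / 3 = 37
37 / 37 = 1
111 = 3 × 37


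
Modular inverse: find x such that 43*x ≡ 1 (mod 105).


Use the extended Euclidean algorithm on (105, 43); each row r = 105*s + 43*t:
r=105, s=1, t=0
r=43, s=0, t=1
q=2: r=19, s=1, t=-2   [105*(1) + 43*(-2) = 19]
q=2: r=5, s=-2, t=5   [105*(-2) + 43*(5) = 5]
q=3: r=4, s=7, t=-17   [105*(7) + 43*(-17) = 4]
q=1: r=1, s=-9, t=22   [105*(-9) + 43*(22) = 1]
q=4: r=0, s=43, t=-105   [105*(43) + 43*(-105) = 0]
GCD = 1 with t = 22, so 43*(22) ≡ 1 (mod 105)
Inverse = 22 mod 105 = 22
Check: 43 * 22 = 946 ≡ 1 (mod 105)

43^(-1) ≡ 22 (mod 105)


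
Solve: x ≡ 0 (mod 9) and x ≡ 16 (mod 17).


M = 9*17 = 153
M1 = M/9 = 17, M2 = M/17 = 9
M1^(-1) mod 9 = 8, M2^(-1) mod 17 = 2
x = 0*17*8 + 16*9*2 = 288
288 mod 153 = 135
Check: 135 mod 9 = 0 ✓, 135 mod 17 = 16 ✓

x ≡ 135 (mod 153)


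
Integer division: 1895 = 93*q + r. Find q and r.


1895 = 93 * 20 + 35
Check: 1860 + 35 = 1895

q = 20, r = 35


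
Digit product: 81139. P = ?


8 × 1 × 1 × 3 × 9 = 216


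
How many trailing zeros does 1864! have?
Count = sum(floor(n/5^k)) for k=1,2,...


floor(1864/5) = 372
floor(1864/25) = 74
floor(1864/125) = 14
floor(1864/625) = 2
Total = 462

462 trailing zeros


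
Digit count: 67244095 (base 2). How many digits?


67244095 in base 2 = 100000000100001000000111111
Number of digits = 27

27 digits (base 2)


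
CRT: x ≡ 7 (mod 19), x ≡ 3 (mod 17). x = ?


M = 19*17 = 323
M1 = M/19 = 17, M2 = M/17 = 19
M1^(-1) mod 19 = 9, M2^(-1) mod 17 = 9
x = 7*17*9 + 3*19*9 = 1584
1584 mod 323 = 292
Check: 292 mod 19 = 7 ✓, 292 mod 17 = 3 ✓

x ≡ 292 (mod 323)


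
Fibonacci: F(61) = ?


Sequence: 1, 1, 2, 3, 5, 8, 13, 21, 34, 55, 89, 144, 233, 377, 610, 987, 1597, 2584, 4181, 6765, 10946, 17711, 28657, 46368, 75025, 121393, 196418, 317811, 514229, 832040, 1346269, 2178309, 3524578, 5702887, 9227465, 14930352, 24157817, 39088169, 63245986, 102334155, 165580141, 267914296, 433494437, 701408733, 1134903170, 1836311903, 2971215073, 4807526976, 7778742049, 12586269025, 20365011074, 32951280099, 53316291173, 86267571272, 139583862445, 225851433717, 365435296162, 591286729879, 956722026041, 1548008755920, 2504730781961
F(61) = 2504730781961


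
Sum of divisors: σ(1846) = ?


Divisors of 1846: 1, 2, 13, 26, 71, 142, 923, 1846
Sum = 1 + 2 + 13 + 26 + 71 + 142 + 923 + 1846 = 3024

σ(1846) = 3024


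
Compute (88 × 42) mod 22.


88 × 42 = 3696
3696 mod 22 = 0


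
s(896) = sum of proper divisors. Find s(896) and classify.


Proper divisors: 1, 2, 4, 7, 8, 14, 16, 28, 32, 56, 64, 112, 128, 224, 448
Sum = 1 + 2 + 4 + 7 + 8 + 14 + 16 + 28 + 32 + 56 + 64 + 112 + 128 + 224 + 448 = 1144
1144 > 896 → abundant

s(896) = 1144 (abundant)


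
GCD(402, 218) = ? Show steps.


402 = 1 * 218 + 184
218 = 1 * 184 + 34
184 = 5 * 34 + 14
34 = 2 * 14 + 6
14 = 2 * 6 + 2
6 = 3 * 2 + 0
GCD = 2


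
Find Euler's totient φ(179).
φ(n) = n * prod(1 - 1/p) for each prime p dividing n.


179 = 179
Prime factors: 179
φ(179) = 179 × (1-1/179)
= 179 × 178/179 = 178

φ(179) = 178


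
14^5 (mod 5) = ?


14^1 mod 5 = 4
14^2 mod 5 = 1
14^3 mod 5 = 4
14^4 mod 5 = 1
14^5 mod 5 = 4


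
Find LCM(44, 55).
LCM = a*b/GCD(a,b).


GCD(44, 55) = 11
LCM = 44*55/11 = 2420/11 = 220

LCM = 220


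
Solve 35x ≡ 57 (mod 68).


GCD(35, 68) = 1, unique solution
a^(-1) mod 68 = 35
x = 35 * 57 mod 68 = 23

x ≡ 23 (mod 68)


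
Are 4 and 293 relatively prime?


Euclidean algorithm:
293 = 73 * 4 + 1
4 = 4 * 1 + 0
GCD(4, 293) = 1

Yes, coprime (GCD = 1)


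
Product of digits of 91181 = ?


9 × 1 × 1 × 8 × 1 = 72


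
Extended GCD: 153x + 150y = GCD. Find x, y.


Tabular extended Euclidean (each row: r = 153*s + 150*t):
r=153, s=1, t=0
r=150, s=0, t=1
q=1: r=3, s=1, t=-1   [153*(1) + 150*(-1) = 3]
q=50: r=0, s=-50, t=51   [153*(-50) + 150*(51) = 0]
GCD = 3; from the row with r=3: x=1, y=-1
Check: 153*(1) + 150*(-1) = 153 - 150 = 3

GCD = 3, x = 1, y = -1


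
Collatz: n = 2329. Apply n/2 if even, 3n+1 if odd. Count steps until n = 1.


2329 → 6988 → 3494 → 1747 → 5242 → 2621 → 7864 → 3932 → 1966 → 983 → 2950 → 1475 → 4426 → 2213 → 6640 → 3320 → 1660 → 830 → 415 → 1246 → 623 → 1870 → 935 → 2806 → 1403 → 4210 → 2105 → 6316 → 3158 → 1579 → 4738 → 2369 → 7108 → 3554 → 1777 → 5332 → 2666 → 1333 → 4000 → 2000 → 1000 → 500 → 250 → 125 → 376 → 188 → 94 → 47 → 142 → 71 → 214 → 107 → 322 → 161 → 484 → 242 → 121 → 364 → 182 → 91 → 274 → 137 → 412 → 206 → 103 → 310 → 155 → 466 → 233 → 700 → 350 → 175 → 526 → 263 → 790 → 395 → 1186 → 593 → 1780 → 890 → 445 → 1336 → 668 → 334 → 167 → 502 → 251 → 754 → 377 → 1132 → 566 → 283 → 850 → 425 → 1276 → 638 → 319 → 958 → 479 → 1438 → 719 → 2158 → 1079 → 3238 → 1619 → 4858 → 2429 → 7288 → 3644 → 1822 → 911 → 2734 → 1367 → 4102 → 2051 → 6154 → 3077 → 9232 → 4616 → 2308 → 1154 → 577 → 1732 → 866 → 433 → 1300 → 650 → 325 → 976 → 488 → 244 → 122 → 61 → 184 → 92 → 46 → 23 → 70 → 35 → 106 → 53 → 160 → 80 → 40 → 20 → 10 → 5 → 16 → 8 → 4 → 2 → 1
Total steps = 151

151 steps


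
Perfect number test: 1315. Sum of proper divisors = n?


Proper divisors of 1315: 1, 5, 263
Sum = 1 + 5 + 263 = 269

No, 1315 is not perfect (269 ≠ 1315)


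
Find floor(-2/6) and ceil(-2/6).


-2/6 = -0.3333
floor = -1
ceil = 0

floor = -1, ceil = 0


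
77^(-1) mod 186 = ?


Use the extended Euclidean algorithm on (186, 77); each row r = 186*s + 77*t:
r=186, s=1, t=0
r=77, s=0, t=1
q=2: r=32, s=1, t=-2   [186*(1) + 77*(-2) = 32]
q=2: r=13, s=-2, t=5   [186*(-2) + 77*(5) = 13]
q=2: r=6, s=5, t=-12   [186*(5) + 77*(-12) = 6]
q=2: r=1, s=-12, t=29   [186*(-12) + 77*(29) = 1]
q=6: r=0, s=77, t=-186   [186*(77) + 77*(-186) = 0]
GCD = 1 with t = 29, so 77*(29) ≡ 1 (mod 186)
Inverse = 29 mod 186 = 29
Check: 77 * 29 = 2233 ≡ 1 (mod 186)

77^(-1) ≡ 29 (mod 186)


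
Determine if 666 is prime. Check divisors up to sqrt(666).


666 / 2 = 333 (exact division)
666 is NOT prime.

No, 666 is not prime


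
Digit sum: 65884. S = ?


6 + 5 + 8 + 8 + 4 = 31


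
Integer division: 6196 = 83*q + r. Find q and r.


6196 = 83 * 74 + 54
Check: 6142 + 54 = 6196

q = 74, r = 54


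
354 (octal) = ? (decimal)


354 (base 8) = 236 (decimal)
236 (decimal) = 236 (base 10)


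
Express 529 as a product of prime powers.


529 / 23 = 23
23 / 23 = 1
529 = 23^2


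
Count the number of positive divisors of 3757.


3757 = 13^1 × 17^2
d(3757) = (1+1) × (2+1) = 6

6 divisors


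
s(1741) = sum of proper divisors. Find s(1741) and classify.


Proper divisors: 1
Sum = 1 = 1
1 < 1741 → deficient

s(1741) = 1 (deficient)


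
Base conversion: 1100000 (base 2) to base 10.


1100000 (base 2) = 96 (decimal)
96 (decimal) = 96 (base 10)


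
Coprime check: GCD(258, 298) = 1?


Euclidean algorithm:
298 = 1 * 258 + 40
258 = 6 * 40 + 18
40 = 2 * 18 + 4
18 = 4 * 4 + 2
4 = 2 * 2 + 0
GCD(258, 298) = 2

No, not coprime (GCD = 2)


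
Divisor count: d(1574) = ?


1574 = 2^1 × 787^1
d(1574) = (1+1) × (1+1) = 4

4 divisors


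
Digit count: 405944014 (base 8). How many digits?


405944014 in base 8 = 3014433316
Number of digits = 10

10 digits (base 8)


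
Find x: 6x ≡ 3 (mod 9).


GCD(6, 9) = 3 divides 3
Divide: 2x ≡ 1 (mod 3)
x ≡ 2 (mod 3)


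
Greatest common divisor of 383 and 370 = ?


383 = 1 * 370 + 13
370 = 28 * 13 + 6
13 = 2 * 6 + 1
6 = 6 * 1 + 0
GCD = 1


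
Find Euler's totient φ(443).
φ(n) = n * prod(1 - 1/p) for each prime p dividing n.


443 = 443
Prime factors: 443
φ(443) = 443 × (1-1/443)
= 443 × 442/443 = 442

φ(443) = 442


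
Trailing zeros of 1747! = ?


floor(1747/5) = 349
floor(1747/25) = 69
floor(1747/125) = 13
floor(1747/625) = 2
Total = 433

433 trailing zeros


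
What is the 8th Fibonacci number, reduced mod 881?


F(k) mod 881 for k=1..8:
1, 1, 2, 3, 5, 8, 13, 21
F(8) mod 881 = 21


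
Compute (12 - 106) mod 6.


12 - 106 = -94
-94 mod 6 = 2


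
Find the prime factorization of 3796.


3796 / 2 = 1898
1898 / 2 = 949
949 / 13 = 73
73 / 73 = 1
3796 = 2^2 × 13 × 73


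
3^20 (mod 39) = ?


3^1 mod 39 = 3
3^2 mod 39 = 9
3^3 mod 39 = 27
3^4 mod 39 = 3
3^5 mod 39 = 9
3^6 mod 39 = 27
3^7 mod 39 = 3
3^8 mod 39 = 9
3^9 mod 39 = 27
3^10 mod 39 = 3
3^11 mod 39 = 9
3^12 mod 39 = 27
3^13 mod 39 = 3
3^14 mod 39 = 9
3^15 mod 39 = 27
3^16 mod 39 = 3
3^17 mod 39 = 9
3^18 mod 39 = 27
3^19 mod 39 = 3
3^20 mod 39 = 9


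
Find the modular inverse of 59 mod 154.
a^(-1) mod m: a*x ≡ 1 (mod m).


Use the extended Euclidean algorithm on (154, 59); each row r = 154*s + 59*t:
r=154, s=1, t=0
r=59, s=0, t=1
q=2: r=36, s=1, t=-2   [154*(1) + 59*(-2) = 36]
q=1: r=23, s=-1, t=3   [154*(-1) + 59*(3) = 23]
q=1: r=13, s=2, t=-5   [154*(2) + 59*(-5) = 13]
q=1: r=10, s=-3, t=8   [154*(-3) + 59*(8) = 10]
q=1: r=3, s=5, t=-13   [154*(5) + 59*(-13) = 3]
q=3: r=1, s=-18, t=47   [154*(-18) + 59*(47) = 1]
q=3: r=0, s=59, t=-154   [154*(59) + 59*(-154) = 0]
GCD = 1 with t = 47, so 59*(47) ≡ 1 (mod 154)
Inverse = 47 mod 154 = 47
Check: 59 * 47 = 2773 ≡ 1 (mod 154)

59^(-1) ≡ 47 (mod 154)


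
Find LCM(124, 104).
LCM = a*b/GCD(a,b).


GCD(124, 104) = 4
LCM = 124*104/4 = 12896/4 = 3224

LCM = 3224


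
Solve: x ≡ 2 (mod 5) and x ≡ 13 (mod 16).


M = 5*16 = 80
M1 = M/5 = 16, M2 = M/16 = 5
M1^(-1) mod 5 = 1, M2^(-1) mod 16 = 13
x = 2*16*1 + 13*5*13 = 877
877 mod 80 = 77
Check: 77 mod 5 = 2 ✓, 77 mod 16 = 13 ✓

x ≡ 77 (mod 80)


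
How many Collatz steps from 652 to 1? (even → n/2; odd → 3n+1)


652 → 326 → 163 → 490 → 245 → 736 → 368 → 184 → 92 → 46 → 23 → 70 → 35 → 106 → 53 → 160 → 80 → 40 → 20 → 10 → 5 → 16 → 8 → 4 → 2 → 1
Total steps = 25

25 steps


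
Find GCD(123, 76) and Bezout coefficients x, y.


Tabular extended Euclidean (each row: r = 123*s + 76*t):
r=123, s=1, t=0
r=76, s=0, t=1
q=1: r=47, s=1, t=-1   [123*(1) + 76*(-1) = 47]
q=1: r=29, s=-1, t=2   [123*(-1) + 76*(2) = 29]
q=1: r=18, s=2, t=-3   [123*(2) + 76*(-3) = 18]
q=1: r=11, s=-3, t=5   [123*(-3) + 76*(5) = 11]
q=1: r=7, s=5, t=-8   [123*(5) + 76*(-8) = 7]
q=1: r=4, s=-8, t=13   [123*(-8) + 76*(13) = 4]
q=1: r=3, s=13, t=-21   [123*(13) + 76*(-21) = 3]
q=1: r=1, s=-21, t=34   [123*(-21) + 76*(34) = 1]
q=3: r=0, s=76, t=-123   [123*(76) + 76*(-123) = 0]
GCD = 1; from the row with r=1: x=-21, y=34
Check: 123*(-21) + 76*(34) = -2583 + 2584 = 1

GCD = 1, x = -21, y = 34


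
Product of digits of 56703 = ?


5 × 6 × 7 × 0 × 3 = 0


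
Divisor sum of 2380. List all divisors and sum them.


Divisors of 2380: 1, 2, 4, 5, 7, 10, 14, 17, 20, 28, 34, 35, 68, 70, 85, 119, 140, 170, 238, 340, 476, 595, 1190, 2380
Sum = 1 + 2 + 4 + 5 + 7 + 10 + 14 + 17 + 20 + 28 + 34 + 35 + 68 + 70 + 85 + 119 + 140 + 170 + 238 + 340 + 476 + 595 + 1190 + 2380 = 6048

σ(2380) = 6048


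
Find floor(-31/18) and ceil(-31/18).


-31/18 = -1.7222
floor = -2
ceil = -1

floor = -2, ceil = -1


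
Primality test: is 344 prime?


344 / 2 = 172 (exact division)
344 is NOT prime.

No, 344 is not prime


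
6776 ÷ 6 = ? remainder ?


6776 = 6 * 1129 + 2
Check: 6774 + 2 = 6776

q = 1129, r = 2


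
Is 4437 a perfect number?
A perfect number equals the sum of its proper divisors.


Proper divisors of 4437: 1, 3, 9, 17, 29, 51, 87, 153, 261, 493, 1479
Sum = 1 + 3 + 9 + 17 + 29 + 51 + 87 + 153 + 261 + 493 + 1479 = 2583

No, 4437 is not perfect (2583 ≠ 4437)


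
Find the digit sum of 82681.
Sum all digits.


8 + 2 + 6 + 8 + 1 = 25


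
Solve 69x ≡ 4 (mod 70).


GCD(69, 70) = 1, unique solution
a^(-1) mod 70 = 69
x = 69 * 4 mod 70 = 66

x ≡ 66 (mod 70)


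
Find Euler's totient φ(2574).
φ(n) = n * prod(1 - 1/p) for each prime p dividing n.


2574 = 2 × 3^2 × 11 × 13
Prime factors: 2, 3, 11, 13
φ(2574) = 2574 × (1-1/2) × (1-1/3) × (1-1/11) × (1-1/13)
= 2574 × 1/2 × 2/3 × 10/11 × 12/13 = 720

φ(2574) = 720


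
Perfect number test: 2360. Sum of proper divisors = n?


Proper divisors of 2360: 1, 2, 4, 5, 8, 10, 20, 40, 59, 118, 236, 295, 472, 590, 1180
Sum = 1 + 2 + 4 + 5 + 8 + 10 + 20 + 40 + 59 + 118 + 236 + 295 + 472 + 590 + 1180 = 3040

No, 2360 is not perfect (3040 ≠ 2360)


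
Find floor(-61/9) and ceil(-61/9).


-61/9 = -6.7778
floor = -7
ceil = -6

floor = -7, ceil = -6


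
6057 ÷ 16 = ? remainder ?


6057 = 16 * 378 + 9
Check: 6048 + 9 = 6057

q = 378, r = 9


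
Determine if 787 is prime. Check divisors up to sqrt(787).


Check divisors up to sqrt(787) = 28.0535
No divisors found.
787 is prime.

Yes, 787 is prime


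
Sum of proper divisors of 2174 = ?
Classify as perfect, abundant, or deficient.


Proper divisors: 1, 2, 1087
Sum = 1 + 2 + 1087 = 1090
1090 < 2174 → deficient

s(2174) = 1090 (deficient)


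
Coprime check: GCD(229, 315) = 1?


Euclidean algorithm:
315 = 1 * 229 + 86
229 = 2 * 86 + 57
86 = 1 * 57 + 29
57 = 1 * 29 + 28
29 = 1 * 28 + 1
28 = 28 * 1 + 0
GCD(229, 315) = 1

Yes, coprime (GCD = 1)


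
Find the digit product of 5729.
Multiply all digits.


5 × 7 × 2 × 9 = 630


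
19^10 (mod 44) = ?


19^1 mod 44 = 19
19^2 mod 44 = 9
19^3 mod 44 = 39
19^4 mod 44 = 37
19^5 mod 44 = 43
19^6 mod 44 = 25
19^7 mod 44 = 35
19^8 mod 44 = 5
19^9 mod 44 = 7
19^10 mod 44 = 1


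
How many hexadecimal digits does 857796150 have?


857796150 in base 16 = 3320EE36
Number of digits = 8

8 digits (base 16)


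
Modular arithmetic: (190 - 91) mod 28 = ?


190 - 91 = 99
99 mod 28 = 15


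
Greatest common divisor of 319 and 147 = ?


319 = 2 * 147 + 25
147 = 5 * 25 + 22
25 = 1 * 22 + 3
22 = 7 * 3 + 1
3 = 3 * 1 + 0
GCD = 1


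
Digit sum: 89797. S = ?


8 + 9 + 7 + 9 + 7 = 40


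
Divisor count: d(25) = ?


25 = 5^2
d(25) = (2+1) = 3

3 divisors


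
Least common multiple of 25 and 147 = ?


GCD(25, 147) = 1
LCM = 25*147/1 = 3675/1 = 3675

LCM = 3675


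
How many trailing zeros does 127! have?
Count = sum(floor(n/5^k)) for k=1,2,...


floor(127/5) = 25
floor(127/25) = 5
floor(127/125) = 1
Total = 31

31 trailing zeros


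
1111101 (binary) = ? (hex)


1111101 (base 2) = 125 (decimal)
125 (decimal) = 7D (base 16)


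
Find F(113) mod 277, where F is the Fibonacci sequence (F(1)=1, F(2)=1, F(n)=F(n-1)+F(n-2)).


F(k) mod 277 for k=1..113:
1, 1, 2, 3, 5, 8, 13, 21, 34, 55, 89, 144, 233, 100, 56, 156, 212, 91, 26, 117, 143, 260, 126, 109, 235, 67, 25, 92, 117, 209, 49, 258, 30, 11, 41, 52, 93, 145, 238, 106, 67, 173, 240, 136, 99, 235, 57, 15, 72, 87, 159, 246, 128, 97, 225, 45, 270, 38, 31, 69, 100, 169, 269, 161, 153, 37, 190, 227, 140, 90, 230, 43, 273, 39, 35, 74, 109, 183, 15, 198, 213, 134, 70, 204, 274, 201, 198, 122, 43, 165, 208, 96, 27, 123, 150, 273, 146, 142, 11, 153, 164, 40, 204, 244, 171, 138, 32, 170, 202, 95, 20, 115, 135
F(113) mod 277 = 135


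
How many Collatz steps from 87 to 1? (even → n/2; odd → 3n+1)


87 → 262 → 131 → 394 → 197 → 592 → 296 → 148 → 74 → 37 → 112 → 56 → 28 → 14 → 7 → 22 → 11 → 34 → 17 → 52 → 26 → 13 → 40 → 20 → 10 → 5 → 16 → 8 → 4 → 2 → 1
Total steps = 30

30 steps


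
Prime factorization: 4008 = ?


4008 / 2 = 2004
2004 / 2 = 1002
1002 / 2 = 501
501 / 3 = 167
167 / 167 = 1
4008 = 2^3 × 3 × 167


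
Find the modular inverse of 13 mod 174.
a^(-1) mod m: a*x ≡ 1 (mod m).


Use the extended Euclidean algorithm on (174, 13); each row r = 174*s + 13*t:
r=174, s=1, t=0
r=13, s=0, t=1
q=13: r=5, s=1, t=-13   [174*(1) + 13*(-13) = 5]
q=2: r=3, s=-2, t=27   [174*(-2) + 13*(27) = 3]
q=1: r=2, s=3, t=-40   [174*(3) + 13*(-40) = 2]
q=1: r=1, s=-5, t=67   [174*(-5) + 13*(67) = 1]
q=2: r=0, s=13, t=-174   [174*(13) + 13*(-174) = 0]
GCD = 1 with t = 67, so 13*(67) ≡ 1 (mod 174)
Inverse = 67 mod 174 = 67
Check: 13 * 67 = 871 ≡ 1 (mod 174)

13^(-1) ≡ 67 (mod 174)


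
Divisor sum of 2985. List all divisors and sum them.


Divisors of 2985: 1, 3, 5, 15, 199, 597, 995, 2985
Sum = 1 + 3 + 5 + 15 + 199 + 597 + 995 + 2985 = 4800

σ(2985) = 4800


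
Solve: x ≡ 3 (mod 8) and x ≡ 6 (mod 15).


M = 8*15 = 120
M1 = M/8 = 15, M2 = M/15 = 8
M1^(-1) mod 8 = 7, M2^(-1) mod 15 = 2
x = 3*15*7 + 6*8*2 = 411
411 mod 120 = 51
Check: 51 mod 8 = 3 ✓, 51 mod 15 = 6 ✓

x ≡ 51 (mod 120)


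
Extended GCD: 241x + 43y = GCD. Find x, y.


Tabular extended Euclidean (each row: r = 241*s + 43*t):
r=241, s=1, t=0
r=43, s=0, t=1
q=5: r=26, s=1, t=-5   [241*(1) + 43*(-5) = 26]
q=1: r=17, s=-1, t=6   [241*(-1) + 43*(6) = 17]
q=1: r=9, s=2, t=-11   [241*(2) + 43*(-11) = 9]
q=1: r=8, s=-3, t=17   [241*(-3) + 43*(17) = 8]
q=1: r=1, s=5, t=-28   [241*(5) + 43*(-28) = 1]
q=8: r=0, s=-43, t=241   [241*(-43) + 43*(241) = 0]
GCD = 1; from the row with r=1: x=5, y=-28
Check: 241*(5) + 43*(-28) = 1205 - 1204 = 1

GCD = 1, x = 5, y = -28


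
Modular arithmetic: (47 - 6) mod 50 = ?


47 - 6 = 41
41 mod 50 = 41


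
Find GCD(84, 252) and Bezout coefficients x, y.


Tabular extended Euclidean (each row: r = 84*s + 252*t):
r=84, s=1, t=0
r=252, s=0, t=1
q=0: r=84, s=1, t=0   [84*(1) + 252*(0) = 84]
q=3: r=0, s=-3, t=1   [84*(-3) + 252*(1) = 0]
GCD = 84; from the row with r=84: x=1, y=0
Check: 84*(1) + 252*(0) = 84 + 0 = 84

GCD = 84, x = 1, y = 0


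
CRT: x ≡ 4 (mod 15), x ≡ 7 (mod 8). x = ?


M = 15*8 = 120
M1 = M/15 = 8, M2 = M/8 = 15
M1^(-1) mod 15 = 2, M2^(-1) mod 8 = 7
x = 4*8*2 + 7*15*7 = 799
799 mod 120 = 79
Check: 79 mod 15 = 4 ✓, 79 mod 8 = 7 ✓

x ≡ 79 (mod 120)


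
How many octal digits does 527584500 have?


527584500 in base 8 = 3734446364
Number of digits = 10

10 digits (base 8)


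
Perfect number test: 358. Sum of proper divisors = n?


Proper divisors of 358: 1, 2, 179
Sum = 1 + 2 + 179 = 182

No, 358 is not perfect (182 ≠ 358)


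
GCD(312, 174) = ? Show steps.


312 = 1 * 174 + 138
174 = 1 * 138 + 36
138 = 3 * 36 + 30
36 = 1 * 30 + 6
30 = 5 * 6 + 0
GCD = 6


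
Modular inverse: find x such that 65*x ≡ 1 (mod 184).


Use the extended Euclidean algorithm on (184, 65); each row r = 184*s + 65*t:
r=184, s=1, t=0
r=65, s=0, t=1
q=2: r=54, s=1, t=-2   [184*(1) + 65*(-2) = 54]
q=1: r=11, s=-1, t=3   [184*(-1) + 65*(3) = 11]
q=4: r=10, s=5, t=-14   [184*(5) + 65*(-14) = 10]
q=1: r=1, s=-6, t=17   [184*(-6) + 65*(17) = 1]
q=10: r=0, s=65, t=-184   [184*(65) + 65*(-184) = 0]
GCD = 1 with t = 17, so 65*(17) ≡ 1 (mod 184)
Inverse = 17 mod 184 = 17
Check: 65 * 17 = 1105 ≡ 1 (mod 184)

65^(-1) ≡ 17 (mod 184)


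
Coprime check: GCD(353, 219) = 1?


Euclidean algorithm:
353 = 1 * 219 + 134
219 = 1 * 134 + 85
134 = 1 * 85 + 49
85 = 1 * 49 + 36
49 = 1 * 36 + 13
36 = 2 * 13 + 10
13 = 1 * 10 + 3
10 = 3 * 3 + 1
3 = 3 * 1 + 0
GCD(353, 219) = 1

Yes, coprime (GCD = 1)


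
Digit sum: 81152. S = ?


8 + 1 + 1 + 5 + 2 = 17


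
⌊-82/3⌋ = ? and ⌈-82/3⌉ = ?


-82/3 = -27.3333
floor = -28
ceil = -27

floor = -28, ceil = -27


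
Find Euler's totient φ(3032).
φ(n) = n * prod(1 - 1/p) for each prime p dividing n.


3032 = 2^3 × 379
Prime factors: 2, 379
φ(3032) = 3032 × (1-1/2) × (1-1/379)
= 3032 × 1/2 × 378/379 = 1512

φ(3032) = 1512


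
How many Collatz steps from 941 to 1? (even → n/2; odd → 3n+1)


941 → 2824 → 1412 → 706 → 353 → 1060 → 530 → 265 → 796 → 398 → 199 → 598 → 299 → 898 → 449 → 1348 → 674 → 337 → 1012 → 506 → 253 → 760 → 380 → 190 → 95 → 286 → 143 → 430 → 215 → 646 → 323 → 970 → 485 → 1456 → 728 → 364 → 182 → 91 → 274 → 137 → 412 → 206 → 103 → 310 → 155 → 466 → 233 → 700 → 350 → 175 → 526 → 263 → 790 → 395 → 1186 → 593 → 1780 → 890 → 445 → 1336 → 668 → 334 → 167 → 502 → 251 → 754 → 377 → 1132 → 566 → 283 → 850 → 425 → 1276 → 638 → 319 → 958 → 479 → 1438 → 719 → 2158 → 1079 → 3238 → 1619 → 4858 → 2429 → 7288 → 3644 → 1822 → 911 → 2734 → 1367 → 4102 → 2051 → 6154 → 3077 → 9232 → 4616 → 2308 → 1154 → 577 → 1732 → 866 → 433 → 1300 → 650 → 325 → 976 → 488 → 244 → 122 → 61 → 184 → 92 → 46 → 23 → 70 → 35 → 106 → 53 → 160 → 80 → 40 → 20 → 10 → 5 → 16 → 8 → 4 → 2 → 1
Total steps = 129

129 steps


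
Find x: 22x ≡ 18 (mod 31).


GCD(22, 31) = 1, unique solution
a^(-1) mod 31 = 24
x = 24 * 18 mod 31 = 29

x ≡ 29 (mod 31)


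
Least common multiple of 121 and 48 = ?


GCD(121, 48) = 1
LCM = 121*48/1 = 5808/1 = 5808

LCM = 5808


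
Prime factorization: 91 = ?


91 / 7 = 13
13 / 13 = 1
91 = 7 × 13


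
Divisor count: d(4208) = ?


4208 = 2^4 × 263^1
d(4208) = (4+1) × (1+1) = 10

10 divisors


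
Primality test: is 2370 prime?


2370 / 2 = 1185 (exact division)
2370 is NOT prime.

No, 2370 is not prime


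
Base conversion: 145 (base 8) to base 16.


145 (base 8) = 101 (decimal)
101 (decimal) = 65 (base 16)


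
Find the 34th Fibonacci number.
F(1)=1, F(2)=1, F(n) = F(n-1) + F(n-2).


Sequence: 1, 1, 2, 3, 5, 8, 13, 21, 34, 55, 89, 144, 233, 377, 610, 987, 1597, 2584, 4181, 6765, 10946, 17711, 28657, 46368, 75025, 121393, 196418, 317811, 514229, 832040, 1346269, 2178309, 3524578, 5702887
F(34) = 5702887


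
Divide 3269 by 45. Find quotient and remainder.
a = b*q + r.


3269 = 45 * 72 + 29
Check: 3240 + 29 = 3269

q = 72, r = 29


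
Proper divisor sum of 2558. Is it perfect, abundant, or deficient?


Proper divisors: 1, 2, 1279
Sum = 1 + 2 + 1279 = 1282
1282 < 2558 → deficient

s(2558) = 1282 (deficient)


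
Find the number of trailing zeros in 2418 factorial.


floor(2418/5) = 483
floor(2418/25) = 96
floor(2418/125) = 19
floor(2418/625) = 3
Total = 601

601 trailing zeros


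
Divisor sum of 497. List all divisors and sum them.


Divisors of 497: 1, 7, 71, 497
Sum = 1 + 7 + 71 + 497 = 576

σ(497) = 576


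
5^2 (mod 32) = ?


5^1 mod 32 = 5
5^2 mod 32 = 25


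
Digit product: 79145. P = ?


7 × 9 × 1 × 4 × 5 = 1260


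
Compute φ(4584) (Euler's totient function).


4584 = 2^3 × 3 × 191
Prime factors: 2, 3, 191
φ(4584) = 4584 × (1-1/2) × (1-1/3) × (1-1/191)
= 4584 × 1/2 × 2/3 × 190/191 = 1520

φ(4584) = 1520


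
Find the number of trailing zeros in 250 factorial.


floor(250/5) = 50
floor(250/25) = 10
floor(250/125) = 2
Total = 62

62 trailing zeros


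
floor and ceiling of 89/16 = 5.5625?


89/16 = 5.5625
floor = 5
ceil = 6

floor = 5, ceil = 6


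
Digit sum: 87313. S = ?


8 + 7 + 3 + 1 + 3 = 22


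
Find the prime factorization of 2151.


2151 / 3 = 717
717 / 3 = 239
239 / 239 = 1
2151 = 3^2 × 239


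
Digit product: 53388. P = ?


5 × 3 × 3 × 8 × 8 = 2880


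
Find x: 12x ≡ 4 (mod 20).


GCD(12, 20) = 4 divides 4
Divide: 3x ≡ 1 (mod 5)
x ≡ 2 (mod 5)


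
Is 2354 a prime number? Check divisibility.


2354 / 2 = 1177 (exact division)
2354 is NOT prime.

No, 2354 is not prime


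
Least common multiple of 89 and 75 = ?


GCD(89, 75) = 1
LCM = 89*75/1 = 6675/1 = 6675

LCM = 6675


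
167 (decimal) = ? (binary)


167 (base 10) = 167 (decimal)
167 (decimal) = 10100111 (base 2)


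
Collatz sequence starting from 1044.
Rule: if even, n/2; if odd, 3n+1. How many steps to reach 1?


1044 → 522 → 261 → 784 → 392 → 196 → 98 → 49 → 148 → 74 → 37 → 112 → 56 → 28 → 14 → 7 → 22 → 11 → 34 → 17 → 52 → 26 → 13 → 40 → 20 → 10 → 5 → 16 → 8 → 4 → 2 → 1
Total steps = 31

31 steps


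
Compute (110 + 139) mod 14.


110 + 139 = 249
249 mod 14 = 11


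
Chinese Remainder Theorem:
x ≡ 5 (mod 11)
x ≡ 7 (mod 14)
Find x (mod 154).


M = 11*14 = 154
M1 = M/11 = 14, M2 = M/14 = 11
M1^(-1) mod 11 = 4, M2^(-1) mod 14 = 9
x = 5*14*4 + 7*11*9 = 973
973 mod 154 = 49
Check: 49 mod 11 = 5 ✓, 49 mod 14 = 7 ✓

x ≡ 49 (mod 154)


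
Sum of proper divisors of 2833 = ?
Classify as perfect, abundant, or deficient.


Proper divisors: 1
Sum = 1 = 1
1 < 2833 → deficient

s(2833) = 1 (deficient)


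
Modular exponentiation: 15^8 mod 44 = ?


15^1 mod 44 = 15
15^2 mod 44 = 5
15^3 mod 44 = 31
15^4 mod 44 = 25
15^5 mod 44 = 23
15^6 mod 44 = 37
15^7 mod 44 = 27
15^8 mod 44 = 9


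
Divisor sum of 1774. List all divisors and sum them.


Divisors of 1774: 1, 2, 887, 1774
Sum = 1 + 2 + 887 + 1774 = 2664

σ(1774) = 2664


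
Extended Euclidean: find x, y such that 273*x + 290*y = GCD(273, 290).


Tabular extended Euclidean (each row: r = 273*s + 290*t):
r=273, s=1, t=0
r=290, s=0, t=1
q=0: r=273, s=1, t=0   [273*(1) + 290*(0) = 273]
q=1: r=17, s=-1, t=1   [273*(-1) + 290*(1) = 17]
q=16: r=1, s=17, t=-16   [273*(17) + 290*(-16) = 1]
q=17: r=0, s=-290, t=273   [273*(-290) + 290*(273) = 0]
GCD = 1; from the row with r=1: x=17, y=-16
Check: 273*(17) + 290*(-16) = 4641 - 4640 = 1

GCD = 1, x = 17, y = -16


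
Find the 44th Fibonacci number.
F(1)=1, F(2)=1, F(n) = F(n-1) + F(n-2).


Sequence: 1, 1, 2, 3, 5, 8, 13, 21, 34, 55, 89, 144, 233, 377, 610, 987, 1597, 2584, 4181, 6765, 10946, 17711, 28657, 46368, 75025, 121393, 196418, 317811, 514229, 832040, 1346269, 2178309, 3524578, 5702887, 9227465, 14930352, 24157817, 39088169, 63245986, 102334155, 165580141, 267914296, 433494437, 701408733
F(44) = 701408733


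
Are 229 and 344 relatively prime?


Euclidean algorithm:
344 = 1 * 229 + 115
229 = 1 * 115 + 114
115 = 1 * 114 + 1
114 = 114 * 1 + 0
GCD(229, 344) = 1

Yes, coprime (GCD = 1)


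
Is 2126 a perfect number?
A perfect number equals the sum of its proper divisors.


Proper divisors of 2126: 1, 2, 1063
Sum = 1 + 2 + 1063 = 1066

No, 2126 is not perfect (1066 ≠ 2126)


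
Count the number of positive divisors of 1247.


1247 = 29^1 × 43^1
d(1247) = (1+1) × (1+1) = 4

4 divisors


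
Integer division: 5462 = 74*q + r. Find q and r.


5462 = 74 * 73 + 60
Check: 5402 + 60 = 5462

q = 73, r = 60


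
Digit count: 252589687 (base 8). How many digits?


252589687 in base 8 = 1703433167
Number of digits = 10

10 digits (base 8)


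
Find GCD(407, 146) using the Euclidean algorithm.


407 = 2 * 146 + 115
146 = 1 * 115 + 31
115 = 3 * 31 + 22
31 = 1 * 22 + 9
22 = 2 * 9 + 4
9 = 2 * 4 + 1
4 = 4 * 1 + 0
GCD = 1


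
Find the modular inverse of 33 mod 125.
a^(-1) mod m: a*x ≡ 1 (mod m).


Use the extended Euclidean algorithm on (125, 33); each row r = 125*s + 33*t:
r=125, s=1, t=0
r=33, s=0, t=1
q=3: r=26, s=1, t=-3   [125*(1) + 33*(-3) = 26]
q=1: r=7, s=-1, t=4   [125*(-1) + 33*(4) = 7]
q=3: r=5, s=4, t=-15   [125*(4) + 33*(-15) = 5]
q=1: r=2, s=-5, t=19   [125*(-5) + 33*(19) = 2]
q=2: r=1, s=14, t=-53   [125*(14) + 33*(-53) = 1]
q=2: r=0, s=-33, t=125   [125*(-33) + 33*(125) = 0]
GCD = 1 with t = -53, so 33*(-53) ≡ 1 (mod 125)
Inverse = -53 mod 125 = 72
Check: 33 * 72 = 2376 ≡ 1 (mod 125)

33^(-1) ≡ 72 (mod 125)


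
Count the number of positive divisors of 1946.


1946 = 2^1 × 7^1 × 139^1
d(1946) = (1+1) × (1+1) × (1+1) = 8

8 divisors


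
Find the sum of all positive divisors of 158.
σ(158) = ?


Divisors of 158: 1, 2, 79, 158
Sum = 1 + 2 + 79 + 158 = 240

σ(158) = 240


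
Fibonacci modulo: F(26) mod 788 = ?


F(k) mod 788 for k=1..26:
1, 1, 2, 3, 5, 8, 13, 21, 34, 55, 89, 144, 233, 377, 610, 199, 21, 220, 241, 461, 702, 375, 289, 664, 165, 41
F(26) mod 788 = 41


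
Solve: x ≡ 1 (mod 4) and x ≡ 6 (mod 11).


M = 4*11 = 44
M1 = M/4 = 11, M2 = M/11 = 4
M1^(-1) mod 4 = 3, M2^(-1) mod 11 = 3
x = 1*11*3 + 6*4*3 = 105
105 mod 44 = 17
Check: 17 mod 4 = 1 ✓, 17 mod 11 = 6 ✓

x ≡ 17 (mod 44)


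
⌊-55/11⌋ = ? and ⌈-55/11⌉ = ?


-55/11 = -5.0000
floor = -5
ceil = -5

floor = -5, ceil = -5


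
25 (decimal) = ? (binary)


25 (base 10) = 25 (decimal)
25 (decimal) = 11001 (base 2)


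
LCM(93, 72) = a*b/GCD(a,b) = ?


GCD(93, 72) = 3
LCM = 93*72/3 = 6696/3 = 2232

LCM = 2232


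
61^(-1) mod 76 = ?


Use the extended Euclidean algorithm on (76, 61); each row r = 76*s + 61*t:
r=76, s=1, t=0
r=61, s=0, t=1
q=1: r=15, s=1, t=-1   [76*(1) + 61*(-1) = 15]
q=4: r=1, s=-4, t=5   [76*(-4) + 61*(5) = 1]
q=15: r=0, s=61, t=-76   [76*(61) + 61*(-76) = 0]
GCD = 1 with t = 5, so 61*(5) ≡ 1 (mod 76)
Inverse = 5 mod 76 = 5
Check: 61 * 5 = 305 ≡ 1 (mod 76)

61^(-1) ≡ 5 (mod 76)


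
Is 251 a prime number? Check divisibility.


Check divisors up to sqrt(251) = 15.8430
No divisors found.
251 is prime.

Yes, 251 is prime


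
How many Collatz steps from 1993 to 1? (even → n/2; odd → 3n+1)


1993 → 5980 → 2990 → 1495 → 4486 → 2243 → 6730 → 3365 → 10096 → 5048 → 2524 → 1262 → 631 → 1894 → 947 → 2842 → 1421 → 4264 → 2132 → 1066 → 533 → 1600 → 800 → 400 → 200 → 100 → 50 → 25 → 76 → 38 → 19 → 58 → 29 → 88 → 44 → 22 → 11 → 34 → 17 → 52 → 26 → 13 → 40 → 20 → 10 → 5 → 16 → 8 → 4 → 2 → 1
Total steps = 50

50 steps


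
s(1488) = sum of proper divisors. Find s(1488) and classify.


Proper divisors: 1, 2, 3, 4, 6, 8, 12, 16, 24, 31, 48, 62, 93, 124, 186, 248, 372, 496, 744
Sum = 1 + 2 + 3 + 4 + 6 + 8 + 12 + 16 + 24 + 31 + 48 + 62 + 93 + 124 + 186 + 248 + 372 + 496 + 744 = 2480
2480 > 1488 → abundant

s(1488) = 2480 (abundant)


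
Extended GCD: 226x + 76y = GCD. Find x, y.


Tabular extended Euclidean (each row: r = 226*s + 76*t):
r=226, s=1, t=0
r=76, s=0, t=1
q=2: r=74, s=1, t=-2   [226*(1) + 76*(-2) = 74]
q=1: r=2, s=-1, t=3   [226*(-1) + 76*(3) = 2]
q=37: r=0, s=38, t=-113   [226*(38) + 76*(-113) = 0]
GCD = 2; from the row with r=2: x=-1, y=3
Check: 226*(-1) + 76*(3) = -226 + 228 = 2

GCD = 2, x = -1, y = 3


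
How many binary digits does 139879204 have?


139879204 in base 2 = 1000010101100110001100100100
Number of digits = 28

28 digits (base 2)


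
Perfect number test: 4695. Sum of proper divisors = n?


Proper divisors of 4695: 1, 3, 5, 15, 313, 939, 1565
Sum = 1 + 3 + 5 + 15 + 313 + 939 + 1565 = 2841

No, 4695 is not perfect (2841 ≠ 4695)


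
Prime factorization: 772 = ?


772 / 2 = 386
386 / 2 = 193
193 / 193 = 1
772 = 2^2 × 193


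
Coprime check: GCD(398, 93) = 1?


Euclidean algorithm:
398 = 4 * 93 + 26
93 = 3 * 26 + 15
26 = 1 * 15 + 11
15 = 1 * 11 + 4
11 = 2 * 4 + 3
4 = 1 * 3 + 1
3 = 3 * 1 + 0
GCD(398, 93) = 1

Yes, coprime (GCD = 1)


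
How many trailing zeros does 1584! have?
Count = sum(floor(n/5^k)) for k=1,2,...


floor(1584/5) = 316
floor(1584/25) = 63
floor(1584/125) = 12
floor(1584/625) = 2
Total = 393

393 trailing zeros


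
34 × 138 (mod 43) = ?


34 × 138 = 4692
4692 mod 43 = 5


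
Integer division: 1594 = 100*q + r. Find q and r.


1594 = 100 * 15 + 94
Check: 1500 + 94 = 1594

q = 15, r = 94


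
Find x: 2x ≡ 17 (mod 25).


GCD(2, 25) = 1, unique solution
a^(-1) mod 25 = 13
x = 13 * 17 mod 25 = 21

x ≡ 21 (mod 25)


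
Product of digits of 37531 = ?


3 × 7 × 5 × 3 × 1 = 315


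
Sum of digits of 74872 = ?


7 + 4 + 8 + 7 + 2 = 28


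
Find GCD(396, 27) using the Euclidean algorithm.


396 = 14 * 27 + 18
27 = 1 * 18 + 9
18 = 2 * 9 + 0
GCD = 9


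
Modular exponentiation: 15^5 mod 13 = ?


15^1 mod 13 = 2
15^2 mod 13 = 4
15^3 mod 13 = 8
15^4 mod 13 = 3
15^5 mod 13 = 6


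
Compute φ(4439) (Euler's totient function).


4439 = 23 × 193
Prime factors: 23, 193
φ(4439) = 4439 × (1-1/23) × (1-1/193)
= 4439 × 22/23 × 192/193 = 4224

φ(4439) = 4224


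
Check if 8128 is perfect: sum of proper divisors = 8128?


Proper divisors of 8128: 1, 2, 4, 8, 16, 32, 64, 127, 254, 508, 1016, 2032, 4064
Sum = 1 + 2 + 4 + 8 + 16 + 32 + 64 + 127 + 254 + 508 + 1016 + 2032 + 4064 = 8128

Yes, 8128 is perfect (8128 = 8128)


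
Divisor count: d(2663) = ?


2663 = 2663^1
d(2663) = (1+1) = 2

2 divisors


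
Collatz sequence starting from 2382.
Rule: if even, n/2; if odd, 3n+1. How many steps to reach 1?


2382 → 1191 → 3574 → 1787 → 5362 → 2681 → 8044 → 4022 → 2011 → 6034 → 3017 → 9052 → 4526 → 2263 → 6790 → 3395 → 10186 → 5093 → 15280 → 7640 → 3820 → 1910 → 955 → 2866 → 1433 → 4300 → 2150 → 1075 → 3226 → 1613 → 4840 → 2420 → 1210 → 605 → 1816 → 908 → 454 → 227 → 682 → 341 → 1024 → 512 → 256 → 128 → 64 → 32 → 16 → 8 → 4 → 2 → 1
Total steps = 50

50 steps


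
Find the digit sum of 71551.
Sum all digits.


7 + 1 + 5 + 5 + 1 = 19


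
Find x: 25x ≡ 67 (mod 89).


GCD(25, 89) = 1, unique solution
a^(-1) mod 89 = 57
x = 57 * 67 mod 89 = 81

x ≡ 81 (mod 89)


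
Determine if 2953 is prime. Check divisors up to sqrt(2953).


Check divisors up to sqrt(2953) = 54.3415
No divisors found.
2953 is prime.

Yes, 2953 is prime


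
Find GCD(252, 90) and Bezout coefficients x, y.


Tabular extended Euclidean (each row: r = 252*s + 90*t):
r=252, s=1, t=0
r=90, s=0, t=1
q=2: r=72, s=1, t=-2   [252*(1) + 90*(-2) = 72]
q=1: r=18, s=-1, t=3   [252*(-1) + 90*(3) = 18]
q=4: r=0, s=5, t=-14   [252*(5) + 90*(-14) = 0]
GCD = 18; from the row with r=18: x=-1, y=3
Check: 252*(-1) + 90*(3) = -252 + 270 = 18

GCD = 18, x = -1, y = 3


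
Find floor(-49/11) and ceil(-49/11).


-49/11 = -4.4545
floor = -5
ceil = -4

floor = -5, ceil = -4


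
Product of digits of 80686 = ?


8 × 0 × 6 × 8 × 6 = 0


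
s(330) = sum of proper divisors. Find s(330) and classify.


Proper divisors: 1, 2, 3, 5, 6, 10, 11, 15, 22, 30, 33, 55, 66, 110, 165
Sum = 1 + 2 + 3 + 5 + 6 + 10 + 11 + 15 + 22 + 30 + 33 + 55 + 66 + 110 + 165 = 534
534 > 330 → abundant

s(330) = 534 (abundant)


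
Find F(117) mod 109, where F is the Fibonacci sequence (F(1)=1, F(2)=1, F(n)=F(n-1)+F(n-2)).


F(k) mod 109 for k=1..117:
1, 1, 2, 3, 5, 8, 13, 21, 34, 55, 89, 35, 15, 50, 65, 6, 71, 77, 39, 7, 46, 53, 99, 43, 33, 76, 0, 76, 76, 43, 10, 53, 63, 7, 70, 77, 38, 6, 44, 50, 94, 35, 20, 55, 75, 21, 96, 8, 104, 3, 107, 1, 108, 0, 108, 108, 107, 106, 104, 101, 96, 88, 75, 54, 20, 74, 94, 59, 44, 103, 38, 32, 70, 102, 63, 56, 10, 66, 76, 33, 0, 33, 33, 66, 99, 56, 46, 102, 39, 32, 71, 103, 65, 59, 15, 74, 89, 54, 34, 88, 13, 101, 5, 106, 2, 108, 1, 0, 1, 1, 2, 3, 5, 8, 13, 21, 34
F(117) mod 109 = 34


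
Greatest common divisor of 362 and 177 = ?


362 = 2 * 177 + 8
177 = 22 * 8 + 1
8 = 8 * 1 + 0
GCD = 1


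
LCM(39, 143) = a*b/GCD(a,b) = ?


GCD(39, 143) = 13
LCM = 39*143/13 = 5577/13 = 429

LCM = 429


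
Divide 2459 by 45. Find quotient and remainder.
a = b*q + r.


2459 = 45 * 54 + 29
Check: 2430 + 29 = 2459

q = 54, r = 29


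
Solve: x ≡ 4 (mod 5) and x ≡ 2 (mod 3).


M = 5*3 = 15
M1 = M/5 = 3, M2 = M/3 = 5
M1^(-1) mod 5 = 2, M2^(-1) mod 3 = 2
x = 4*3*2 + 2*5*2 = 44
44 mod 15 = 14
Check: 14 mod 5 = 4 ✓, 14 mod 3 = 2 ✓

x ≡ 14 (mod 15)


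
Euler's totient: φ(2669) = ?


2669 = 17 × 157
Prime factors: 17, 157
φ(2669) = 2669 × (1-1/17) × (1-1/157)
= 2669 × 16/17 × 156/157 = 2496

φ(2669) = 2496


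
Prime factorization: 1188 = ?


1188 / 2 = 594
594 / 2 = 297
297 / 3 = 99
99 / 3 = 33
33 / 3 = 11
11 / 11 = 1
1188 = 2^2 × 3^3 × 11


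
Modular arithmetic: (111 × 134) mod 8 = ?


111 × 134 = 14874
14874 mod 8 = 2


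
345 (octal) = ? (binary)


345 (base 8) = 229 (decimal)
229 (decimal) = 11100101 (base 2)


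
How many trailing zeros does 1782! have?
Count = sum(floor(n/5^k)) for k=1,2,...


floor(1782/5) = 356
floor(1782/25) = 71
floor(1782/125) = 14
floor(1782/625) = 2
Total = 443

443 trailing zeros


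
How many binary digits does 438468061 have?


438468061 in base 2 = 11010001000100111110111011101
Number of digits = 29

29 digits (base 2)


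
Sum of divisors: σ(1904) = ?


Divisors of 1904: 1, 2, 4, 7, 8, 14, 16, 17, 28, 34, 56, 68, 112, 119, 136, 238, 272, 476, 952, 1904
Sum = 1 + 2 + 4 + 7 + 8 + 14 + 16 + 17 + 28 + 34 + 56 + 68 + 112 + 119 + 136 + 238 + 272 + 476 + 952 + 1904 = 4464

σ(1904) = 4464


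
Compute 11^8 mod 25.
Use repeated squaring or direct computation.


11^1 mod 25 = 11
11^2 mod 25 = 21
11^3 mod 25 = 6
11^4 mod 25 = 16
11^5 mod 25 = 1
11^6 mod 25 = 11
11^7 mod 25 = 21
11^8 mod 25 = 6


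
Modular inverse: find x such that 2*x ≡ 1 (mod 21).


Use the extended Euclidean algorithm on (21, 2); each row r = 21*s + 2*t:
r=21, s=1, t=0
r=2, s=0, t=1
q=10: r=1, s=1, t=-10   [21*(1) + 2*(-10) = 1]
q=2: r=0, s=-2, t=21   [21*(-2) + 2*(21) = 0]
GCD = 1 with t = -10, so 2*(-10) ≡ 1 (mod 21)
Inverse = -10 mod 21 = 11
Check: 2 * 11 = 22 ≡ 1 (mod 21)

2^(-1) ≡ 11 (mod 21)


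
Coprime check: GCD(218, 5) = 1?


Euclidean algorithm:
218 = 43 * 5 + 3
5 = 1 * 3 + 2
3 = 1 * 2 + 1
2 = 2 * 1 + 0
GCD(218, 5) = 1

Yes, coprime (GCD = 1)


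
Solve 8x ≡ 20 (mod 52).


GCD(8, 52) = 4 divides 20
Divide: 2x ≡ 5 (mod 13)
x ≡ 9 (mod 13)


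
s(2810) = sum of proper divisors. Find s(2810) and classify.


Proper divisors: 1, 2, 5, 10, 281, 562, 1405
Sum = 1 + 2 + 5 + 10 + 281 + 562 + 1405 = 2266
2266 < 2810 → deficient

s(2810) = 2266 (deficient)


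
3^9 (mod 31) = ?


3^1 mod 31 = 3
3^2 mod 31 = 9
3^3 mod 31 = 27
3^4 mod 31 = 19
3^5 mod 31 = 26
3^6 mod 31 = 16
3^7 mod 31 = 17
3^8 mod 31 = 20
3^9 mod 31 = 29


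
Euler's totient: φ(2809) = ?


2809 = 53^2
Prime factors: 53
φ(2809) = 2809 × (1-1/53)
= 2809 × 52/53 = 2756

φ(2809) = 2756


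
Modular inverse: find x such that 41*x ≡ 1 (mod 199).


Use the extended Euclidean algorithm on (199, 41); each row r = 199*s + 41*t:
r=199, s=1, t=0
r=41, s=0, t=1
q=4: r=35, s=1, t=-4   [199*(1) + 41*(-4) = 35]
q=1: r=6, s=-1, t=5   [199*(-1) + 41*(5) = 6]
q=5: r=5, s=6, t=-29   [199*(6) + 41*(-29) = 5]
q=1: r=1, s=-7, t=34   [199*(-7) + 41*(34) = 1]
q=5: r=0, s=41, t=-199   [199*(41) + 41*(-199) = 0]
GCD = 1 with t = 34, so 41*(34) ≡ 1 (mod 199)
Inverse = 34 mod 199 = 34
Check: 41 * 34 = 1394 ≡ 1 (mod 199)

41^(-1) ≡ 34 (mod 199)


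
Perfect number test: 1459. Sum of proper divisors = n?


Proper divisors of 1459: 1
Sum = 1 = 1

No, 1459 is not perfect (1 ≠ 1459)


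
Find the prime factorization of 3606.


3606 / 2 = 1803
1803 / 3 = 601
601 / 601 = 1
3606 = 2 × 3 × 601


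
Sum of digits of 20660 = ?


2 + 0 + 6 + 6 + 0 = 14


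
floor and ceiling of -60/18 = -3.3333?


-60/18 = -3.3333
floor = -4
ceil = -3

floor = -4, ceil = -3


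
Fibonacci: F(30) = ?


Sequence: 1, 1, 2, 3, 5, 8, 13, 21, 34, 55, 89, 144, 233, 377, 610, 987, 1597, 2584, 4181, 6765, 10946, 17711, 28657, 46368, 75025, 121393, 196418, 317811, 514229, 832040
F(30) = 832040


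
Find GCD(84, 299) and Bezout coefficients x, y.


Tabular extended Euclidean (each row: r = 84*s + 299*t):
r=84, s=1, t=0
r=299, s=0, t=1
q=0: r=84, s=1, t=0   [84*(1) + 299*(0) = 84]
q=3: r=47, s=-3, t=1   [84*(-3) + 299*(1) = 47]
q=1: r=37, s=4, t=-1   [84*(4) + 299*(-1) = 37]
q=1: r=10, s=-7, t=2   [84*(-7) + 299*(2) = 10]
q=3: r=7, s=25, t=-7   [84*(25) + 299*(-7) = 7]
q=1: r=3, s=-32, t=9   [84*(-32) + 299*(9) = 3]
q=2: r=1, s=89, t=-25   [84*(89) + 299*(-25) = 1]
q=3: r=0, s=-299, t=84   [84*(-299) + 299*(84) = 0]
GCD = 1; from the row with r=1: x=89, y=-25
Check: 84*(89) + 299*(-25) = 7476 - 7475 = 1

GCD = 1, x = 89, y = -25
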